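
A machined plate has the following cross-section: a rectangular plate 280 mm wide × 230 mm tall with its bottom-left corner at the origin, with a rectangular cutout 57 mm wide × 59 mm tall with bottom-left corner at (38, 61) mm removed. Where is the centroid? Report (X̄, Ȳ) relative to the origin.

X̄ = 144.05 mm, Ȳ = 116.35 mm

Part | A | x̄ᵢ | ȳᵢ | A·x̄ᵢ | A·ȳᵢ
plate | 64400.00 | 140.00 | 115.00 | 9016000.00 | 7406000.00
hole | -3363.00 | 66.50 | 90.50 | -223639.50 | -304351.50
Σ | 61037.00 |  |  | 8792360.50 | 7101648.50
X̄ = 8792360.50 / 61037.00 = 144.05 mm
Ȳ = 7101648.50 / 61037.00 = 116.35 mm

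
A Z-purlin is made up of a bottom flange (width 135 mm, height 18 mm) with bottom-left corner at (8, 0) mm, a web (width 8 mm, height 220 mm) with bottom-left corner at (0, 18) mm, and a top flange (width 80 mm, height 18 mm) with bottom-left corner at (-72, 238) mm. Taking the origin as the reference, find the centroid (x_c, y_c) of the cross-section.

Part | A | x̄ᵢ | ȳᵢ | A·x̄ᵢ | A·ȳᵢ
bottom flange | 2430.00 | 75.50 | 9.00 | 183465.00 | 21870.00
web | 1760.00 | 4.00 | 128.00 | 7040.00 | 225280.00
top flange | 1440.00 | -32.00 | 247.00 | -46080.00 | 355680.00
Σ | 5630.00 |  |  | 144425.00 | 602830.00
x_c = 144425.00 / 5630.00 = 25.65 mm
y_c = 602830.00 / 5630.00 = 107.07 mm

x_c = 25.65 mm, y_c = 107.07 mm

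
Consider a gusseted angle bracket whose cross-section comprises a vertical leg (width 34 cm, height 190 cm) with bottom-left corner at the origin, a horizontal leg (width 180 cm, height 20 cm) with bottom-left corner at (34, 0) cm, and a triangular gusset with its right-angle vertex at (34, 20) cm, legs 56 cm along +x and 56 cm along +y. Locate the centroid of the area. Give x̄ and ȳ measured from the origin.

x̄ = 54.94 cm, ȳ = 61.09 cm

vertical leg: A = 34 × 190 = 6460.00, centroid at (17.00, 95.00).
horizontal leg: A = 180 × 20 = 3600.00, centroid at (124.00, 10.00).
gusset: A = ½·56·56 = 1568.00, centroid at (52.67, 38.67).
ΣA = 11628.00 cm², ΣAx̄ = 638801.33 cm³, ΣAȳ = 710329.33 cm³.
x̄ = 638801.33/11628.00 = 54.94 cm; ȳ = 710329.33/11628.00 = 61.09 cm.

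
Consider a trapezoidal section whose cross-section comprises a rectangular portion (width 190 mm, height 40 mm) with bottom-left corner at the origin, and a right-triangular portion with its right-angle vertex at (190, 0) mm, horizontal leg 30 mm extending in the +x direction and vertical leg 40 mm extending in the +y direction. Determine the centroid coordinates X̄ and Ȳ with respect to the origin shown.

Part | A | x̄ᵢ | ȳᵢ | A·x̄ᵢ | A·ȳᵢ
rectangular portion | 7600.00 | 95.00 | 20.00 | 722000.00 | 152000.00
triangular portion | 600.00 | 200.00 | 13.33 | 120000.00 | 8000.00
Σ | 8200.00 |  |  | 842000.00 | 160000.00
X̄ = 842000.00 / 8200.00 = 102.68 mm
Ȳ = 160000.00 / 8200.00 = 19.51 mm

X̄ = 102.68 mm, Ȳ = 19.51 mm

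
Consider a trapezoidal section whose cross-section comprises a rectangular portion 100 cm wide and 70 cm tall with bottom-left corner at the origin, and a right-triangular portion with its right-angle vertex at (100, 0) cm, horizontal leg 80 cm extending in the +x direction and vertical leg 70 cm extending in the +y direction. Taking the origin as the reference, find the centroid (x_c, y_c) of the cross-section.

x_c = 71.90 cm, y_c = 31.67 cm

Part | A | x̄ᵢ | ȳᵢ | A·x̄ᵢ | A·ȳᵢ
rectangular portion | 7000.00 | 50.00 | 35.00 | 350000.00 | 245000.00
triangular portion | 2800.00 | 126.67 | 23.33 | 354666.67 | 65333.33
Σ | 9800.00 |  |  | 704666.67 | 310333.33
x_c = 704666.67 / 9800.00 = 71.90 cm
y_c = 310333.33 / 9800.00 = 31.67 cm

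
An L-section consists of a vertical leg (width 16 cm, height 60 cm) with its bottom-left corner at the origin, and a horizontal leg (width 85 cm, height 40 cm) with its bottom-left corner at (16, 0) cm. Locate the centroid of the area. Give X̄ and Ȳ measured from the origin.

vertical leg: A = 16 × 60 = 960.00, centroid at (8.00, 30.00).
horizontal leg: A = 85 × 40 = 3400.00, centroid at (58.50, 20.00).
ΣA = 4360.00 cm²
ΣAX̄ = (960.00)(8.00) + (3400.00)(58.50) = 206580.00 cm³
ΣAȲ = (960.00)(30.00) + (3400.00)(20.00) = 96800.00 cm³
X̄ = 206580.00 / 4360.00 = 47.38 cm
Ȳ = 96800.00 / 4360.00 = 22.20 cm

X̄ = 47.38 cm, Ȳ = 22.20 cm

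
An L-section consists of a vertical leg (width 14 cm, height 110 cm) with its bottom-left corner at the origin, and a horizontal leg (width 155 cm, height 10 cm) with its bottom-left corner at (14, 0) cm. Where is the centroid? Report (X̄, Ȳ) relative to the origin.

X̄ = 49.39 cm, Ȳ = 29.92 cm

vertical leg: A = 14 × 110 = 1540.00, centroid at (7.00, 55.00).
horizontal leg: A = 155 × 10 = 1550.00, centroid at (91.50, 5.00).
ΣA = 3090.00 cm²
ΣAX̄ = (1540.00)(7.00) + (1550.00)(91.50) = 152605.00 cm³
ΣAȲ = (1540.00)(55.00) + (1550.00)(5.00) = 92450.00 cm³
X̄ = 152605.00 / 3090.00 = 49.39 cm
Ȳ = 92450.00 / 3090.00 = 29.92 cm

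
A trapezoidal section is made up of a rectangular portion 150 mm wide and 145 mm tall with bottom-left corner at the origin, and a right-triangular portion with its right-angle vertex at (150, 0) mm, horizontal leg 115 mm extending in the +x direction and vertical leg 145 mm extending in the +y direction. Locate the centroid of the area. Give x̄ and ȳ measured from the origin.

x̄ = 106.41 mm, ȳ = 65.80 mm

rectangular portion: A = 150 × 145 = 21750.00, centroid at (75.00, 72.50).
triangular portion: A = ½·115·145 = 8337.50, centroid at (188.33, 48.33).
ΣA = 30087.50 mm²
ΣAx̄ = (21750.00)(75.00) + (8337.50)(188.33) = 3201479.17 mm³
ΣAȳ = (21750.00)(72.50) + (8337.50)(48.33) = 1979854.17 mm³
x̄ = 3201479.17 / 30087.50 = 106.41 mm
ȳ = 1979854.17 / 30087.50 = 65.80 mm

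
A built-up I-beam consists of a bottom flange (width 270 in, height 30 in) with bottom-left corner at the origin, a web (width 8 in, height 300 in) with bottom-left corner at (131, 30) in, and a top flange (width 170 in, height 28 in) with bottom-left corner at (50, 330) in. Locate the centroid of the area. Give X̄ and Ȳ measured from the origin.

bottom flange: A = 270 × 30 = 8100.00, centroid at (135.00, 15.00).
web: A = 8 × 300 = 2400.00, centroid at (135.00, 180.00).
top flange: A = 170 × 28 = 4760.00, centroid at (135.00, 344.00).
ΣA = 15260.00 in², ΣAX̄ = 2060100.00 in³, ΣAȲ = 2190940.00 in³.
X̄ = 2060100.00/15260.00 = 135.00 in; Ȳ = 2190940.00/15260.00 = 143.57 in.

X̄ = 135.00 in, Ȳ = 143.57 in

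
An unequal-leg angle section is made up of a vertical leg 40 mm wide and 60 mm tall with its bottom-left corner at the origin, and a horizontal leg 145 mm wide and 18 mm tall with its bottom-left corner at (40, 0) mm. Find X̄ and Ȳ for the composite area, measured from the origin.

vertical leg: A = 40 × 60 = 2400.00, centroid at (20.00, 30.00).
horizontal leg: A = 145 × 18 = 2610.00, centroid at (112.50, 9.00).
ΣA = 5010.00 mm²
ΣAX̄ = (2400.00)(20.00) + (2610.00)(112.50) = 341625.00 mm³
ΣAȲ = (2400.00)(30.00) + (2610.00)(9.00) = 95490.00 mm³
X̄ = 341625.00 / 5010.00 = 68.19 mm
Ȳ = 95490.00 / 5010.00 = 19.06 mm

X̄ = 68.19 mm, Ȳ = 19.06 mm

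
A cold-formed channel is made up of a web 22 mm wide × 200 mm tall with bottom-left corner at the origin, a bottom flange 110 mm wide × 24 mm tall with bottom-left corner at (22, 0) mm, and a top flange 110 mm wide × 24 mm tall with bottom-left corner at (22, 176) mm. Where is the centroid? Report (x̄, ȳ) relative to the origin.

x̄ = 47.00 mm, ȳ = 100.00 mm

web: A = 22 × 200 = 4400.00, centroid at (11.00, 100.00).
bottom flange: A = 110 × 24 = 2640.00, centroid at (77.00, 12.00).
top flange: A = 110 × 24 = 2640.00, centroid at (77.00, 188.00).
ΣA = 9680.00 mm²
ΣAx̄ = (4400.00)(11.00) + (2640.00)(77.00) + (2640.00)(77.00) = 454960.00 mm³
ΣAȳ = (4400.00)(100.00) + (2640.00)(12.00) + (2640.00)(188.00) = 968000.00 mm³
x̄ = 454960.00 / 9680.00 = 47.00 mm
ȳ = 968000.00 / 9680.00 = 100.00 mm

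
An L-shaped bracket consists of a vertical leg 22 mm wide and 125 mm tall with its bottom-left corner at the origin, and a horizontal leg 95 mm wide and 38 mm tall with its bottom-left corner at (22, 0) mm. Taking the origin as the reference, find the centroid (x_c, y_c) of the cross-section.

x_c = 44.21 mm, y_c = 37.81 mm

vertical leg: A = 22 × 125 = 2750.00, centroid at (11.00, 62.50).
horizontal leg: A = 95 × 38 = 3610.00, centroid at (69.50, 19.00).
ΣA = 6360.00 mm²
ΣAx_c = (2750.00)(11.00) + (3610.00)(69.50) = 281145.00 mm³
ΣAy_c = (2750.00)(62.50) + (3610.00)(19.00) = 240465.00 mm³
x_c = 281145.00 / 6360.00 = 44.21 mm
y_c = 240465.00 / 6360.00 = 37.81 mm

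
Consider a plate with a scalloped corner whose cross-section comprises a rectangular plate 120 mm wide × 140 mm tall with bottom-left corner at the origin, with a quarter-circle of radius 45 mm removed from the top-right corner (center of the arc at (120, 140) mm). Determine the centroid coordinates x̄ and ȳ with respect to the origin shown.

x̄ = 55.72 mm, ȳ = 64.68 mm

plate: A = 120 × 140 = 16800.00, centroid at (60.00, 70.00).
removed quarter-circle: A = −¼π·45² = -1590.43, centroid at (100.90, 120.90).
ΣA = 15209.57 mm², ΣAx̄ = 847523.25 mm³, ΣAȳ = 983714.62 mm³.
x̄ = 847523.25/15209.57 = 55.72 mm; ȳ = 983714.62/15209.57 = 64.68 mm.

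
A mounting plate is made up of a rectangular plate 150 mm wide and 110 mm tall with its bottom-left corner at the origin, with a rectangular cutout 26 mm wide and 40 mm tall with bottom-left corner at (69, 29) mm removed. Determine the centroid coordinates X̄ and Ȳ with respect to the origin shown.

Part | A | x̄ᵢ | ȳᵢ | A·x̄ᵢ | A·ȳᵢ
plate | 16500.00 | 75.00 | 55.00 | 1237500.00 | 907500.00
hole | -1040.00 | 82.00 | 49.00 | -85280.00 | -50960.00
Σ | 15460.00 |  |  | 1152220.00 | 856540.00
X̄ = 1152220.00 / 15460.00 = 74.53 mm
Ȳ = 856540.00 / 15460.00 = 55.40 mm

X̄ = 74.53 mm, Ȳ = 55.40 mm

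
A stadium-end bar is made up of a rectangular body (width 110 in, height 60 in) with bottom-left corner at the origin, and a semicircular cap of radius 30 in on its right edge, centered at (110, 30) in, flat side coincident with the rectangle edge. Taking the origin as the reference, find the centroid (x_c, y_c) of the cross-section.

rectangular body: A = 110 × 60 = 6600.00, centroid at (55.00, 30.00).
semicircular end: A = ½π·30² = 1413.72, centroid at (122.73, 30.00).
ΣA = 8013.72 in²
ΣAx_c = (6600.00)(55.00) + (1413.72)(122.73) = 536508.84 in³
ΣAy_c = (6600.00)(30.00) + (1413.72)(30.00) = 240411.50 in³
x_c = 536508.84 / 8013.72 = 66.95 in
y_c = 240411.50 / 8013.72 = 30.00 in

x_c = 66.95 in, y_c = 30.00 in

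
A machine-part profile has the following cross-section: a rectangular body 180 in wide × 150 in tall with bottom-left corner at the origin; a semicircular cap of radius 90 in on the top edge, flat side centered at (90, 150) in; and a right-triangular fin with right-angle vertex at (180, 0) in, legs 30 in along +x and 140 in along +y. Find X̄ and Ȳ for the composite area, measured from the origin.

rectangular body: A = 180 × 150 = 27000.00, centroid at (90.00, 75.00).
semicircular top: A = ½π·90² = 12723.45, centroid at (90.00, 188.20).
triangular fin: A = ½·30·140 = 2100.00, centroid at (190.00, 46.67).
ΣA = 41823.45 in², ΣAX̄ = 3974110.52 in³, ΣAȲ = 4517517.54 in³.
X̄ = 3974110.52/41823.45 = 95.02 in; Ȳ = 4517517.54/41823.45 = 108.01 in.

X̄ = 95.02 in, Ȳ = 108.01 in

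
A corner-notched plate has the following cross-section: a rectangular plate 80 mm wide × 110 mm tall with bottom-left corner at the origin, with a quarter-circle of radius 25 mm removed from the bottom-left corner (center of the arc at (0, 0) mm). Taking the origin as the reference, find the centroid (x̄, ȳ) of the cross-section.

plate: A = 80 × 110 = 8800.00, centroid at (40.00, 55.00).
removed quarter-circle: A = −¼π·25² = -490.87, centroid at (10.61, 10.61).
ΣA = 8309.13 mm²
ΣAx̄ = (8800.00)(40.00) + (-490.87)(10.61) = 346791.67 mm³
ΣAȳ = (8800.00)(55.00) + (-490.87)(10.61) = 478791.67 mm³
x̄ = 346791.67 / 8309.13 = 41.74 mm
ȳ = 478791.67 / 8309.13 = 57.62 mm

x̄ = 41.74 mm, ȳ = 57.62 mm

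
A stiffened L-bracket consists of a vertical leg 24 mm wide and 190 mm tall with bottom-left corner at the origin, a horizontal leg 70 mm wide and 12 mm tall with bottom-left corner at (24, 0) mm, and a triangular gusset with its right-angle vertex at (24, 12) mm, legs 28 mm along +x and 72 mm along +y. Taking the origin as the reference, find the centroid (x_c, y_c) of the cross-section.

vertical leg: A = 24 × 190 = 4560.00, centroid at (12.00, 95.00).
horizontal leg: A = 70 × 12 = 840.00, centroid at (59.00, 6.00).
gusset: A = ½·28·72 = 1008.00, centroid at (33.33, 36.00).
ΣA = 6408.00 mm², ΣAx_c = 137880.00 mm³, ΣAy_c = 474528.00 mm³.
x_c = 137880.00/6408.00 = 21.52 mm; y_c = 474528.00/6408.00 = 74.05 mm.

x_c = 21.52 mm, y_c = 74.05 mm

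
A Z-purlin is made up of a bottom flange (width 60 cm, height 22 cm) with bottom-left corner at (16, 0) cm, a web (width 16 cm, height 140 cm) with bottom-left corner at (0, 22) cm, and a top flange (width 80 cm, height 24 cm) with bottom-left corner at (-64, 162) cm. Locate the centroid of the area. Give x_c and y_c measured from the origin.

Part | A | x̄ᵢ | ȳᵢ | A·x̄ᵢ | A·ȳᵢ
bottom flange | 1320.00 | 46.00 | 11.00 | 60720.00 | 14520.00
web | 2240.00 | 8.00 | 92.00 | 17920.00 | 206080.00
top flange | 1920.00 | -24.00 | 174.00 | -46080.00 | 334080.00
Σ | 5480.00 |  |  | 32560.00 | 554680.00
x_c = 32560.00 / 5480.00 = 5.94 cm
y_c = 554680.00 / 5480.00 = 101.22 cm

x_c = 5.94 cm, y_c = 101.22 cm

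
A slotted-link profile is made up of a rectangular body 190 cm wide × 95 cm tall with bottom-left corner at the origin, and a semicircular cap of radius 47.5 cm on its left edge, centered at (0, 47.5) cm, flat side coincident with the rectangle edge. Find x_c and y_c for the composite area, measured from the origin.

rectangular body: A = 190 × 95 = 18050.00, centroid at (95.00, 47.50).
semicircular end: A = ½π·47.5² = 3544.11, centroid at (-20.16, 47.50).
ΣA = 21594.11 cm², ΣAx_c = 1643302.08 cm³, ΣAy_c = 1025720.19 cm³.
x_c = 1643302.08/21594.11 = 76.10 cm; y_c = 1025720.19/21594.11 = 47.50 cm.

x_c = 76.10 cm, y_c = 47.50 cm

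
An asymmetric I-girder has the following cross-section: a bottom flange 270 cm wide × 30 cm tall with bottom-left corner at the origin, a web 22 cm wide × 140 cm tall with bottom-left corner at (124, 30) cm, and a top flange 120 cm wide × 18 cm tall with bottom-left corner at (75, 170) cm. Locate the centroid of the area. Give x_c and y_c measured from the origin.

x_c = 135.00 cm, y_c = 61.18 cm

bottom flange: A = 270 × 30 = 8100.00, centroid at (135.00, 15.00).
web: A = 22 × 140 = 3080.00, centroid at (135.00, 100.00).
top flange: A = 120 × 18 = 2160.00, centroid at (135.00, 179.00).
ΣA = 13340.00 cm²
ΣAx_c = (8100.00)(135.00) + (3080.00)(135.00) + (2160.00)(135.00) = 1800900.00 cm³
ΣAy_c = (8100.00)(15.00) + (3080.00)(100.00) + (2160.00)(179.00) = 816140.00 cm³
x_c = 1800900.00 / 13340.00 = 135.00 cm
y_c = 816140.00 / 13340.00 = 61.18 cm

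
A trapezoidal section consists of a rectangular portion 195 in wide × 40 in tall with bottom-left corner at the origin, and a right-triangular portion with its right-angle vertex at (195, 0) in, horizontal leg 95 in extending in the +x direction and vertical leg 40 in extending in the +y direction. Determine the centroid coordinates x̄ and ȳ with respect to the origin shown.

x̄ = 122.80 in, ȳ = 18.69 in

rectangular portion: A = 195 × 40 = 7800.00, centroid at (97.50, 20.00).
triangular portion: A = ½·95·40 = 1900.00, centroid at (226.67, 13.33).
ΣA = 9700.00 in²
ΣAx̄ = (7800.00)(97.50) + (1900.00)(226.67) = 1191166.67 in³
ΣAȳ = (7800.00)(20.00) + (1900.00)(13.33) = 181333.33 in³
x̄ = 1191166.67 / 9700.00 = 122.80 in
ȳ = 181333.33 / 9700.00 = 18.69 in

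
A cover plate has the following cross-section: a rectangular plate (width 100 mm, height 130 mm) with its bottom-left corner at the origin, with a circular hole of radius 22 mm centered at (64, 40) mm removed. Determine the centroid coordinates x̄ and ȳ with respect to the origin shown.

x̄ = 48.15 mm, ȳ = 68.31 mm

plate: A = 100 × 130 = 13000.00, centroid at (50.00, 65.00).
hole: A = −π·22² = -1520.53, centroid at (64.00, 40.00).
ΣA = 11479.47 mm²
ΣAx̄ = (13000.00)(50.00) + (-1520.53)(64.00) = 552686.03 mm³
ΣAȳ = (13000.00)(65.00) + (-1520.53)(40.00) = 784178.77 mm³
x̄ = 552686.03 / 11479.47 = 48.15 mm
ȳ = 784178.77 / 11479.47 = 68.31 mm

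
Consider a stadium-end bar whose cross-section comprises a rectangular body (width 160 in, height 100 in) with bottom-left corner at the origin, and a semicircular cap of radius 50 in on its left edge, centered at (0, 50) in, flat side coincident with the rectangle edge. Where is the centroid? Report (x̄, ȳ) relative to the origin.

x̄ = 60.05 in, ȳ = 50.00 in

rectangular body: A = 160 × 100 = 16000.00, centroid at (80.00, 50.00).
semicircular end: A = ½π·50² = 3926.99, centroid at (-21.22, 50.00).
ΣA = 19926.99 in²
ΣAx̄ = (16000.00)(80.00) + (3926.99)(-21.22) = 1196666.67 in³
ΣAȳ = (16000.00)(50.00) + (3926.99)(50.00) = 996349.54 in³
x̄ = 1196666.67 / 19926.99 = 60.05 in
ȳ = 996349.54 / 19926.99 = 50.00 in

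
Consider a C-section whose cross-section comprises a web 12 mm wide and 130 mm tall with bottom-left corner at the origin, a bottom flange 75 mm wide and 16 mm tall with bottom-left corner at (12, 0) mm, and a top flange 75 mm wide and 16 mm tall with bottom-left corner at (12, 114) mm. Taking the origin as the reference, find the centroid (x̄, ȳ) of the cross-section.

x̄ = 32.36 mm, ȳ = 65.00 mm

web: A = 12 × 130 = 1560.00, centroid at (6.00, 65.00).
bottom flange: A = 75 × 16 = 1200.00, centroid at (49.50, 8.00).
top flange: A = 75 × 16 = 1200.00, centroid at (49.50, 122.00).
ΣA = 3960.00 mm², ΣAx̄ = 128160.00 mm³, ΣAȳ = 257400.00 mm³.
x̄ = 128160.00/3960.00 = 32.36 mm; ȳ = 257400.00/3960.00 = 65.00 mm.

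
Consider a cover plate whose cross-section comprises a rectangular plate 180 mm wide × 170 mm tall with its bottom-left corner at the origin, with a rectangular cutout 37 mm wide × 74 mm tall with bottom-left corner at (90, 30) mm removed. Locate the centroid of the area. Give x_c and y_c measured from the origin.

x_c = 88.18 mm, y_c = 86.77 mm

Part | A | x̄ᵢ | ȳᵢ | A·x̄ᵢ | A·ȳᵢ
plate | 30600.00 | 90.00 | 85.00 | 2754000.00 | 2601000.00
hole | -2738.00 | 108.50 | 67.00 | -297073.00 | -183446.00
Σ | 27862.00 |  |  | 2456927.00 | 2417554.00
x_c = 2456927.00 / 27862.00 = 88.18 mm
y_c = 2417554.00 / 27862.00 = 86.77 mm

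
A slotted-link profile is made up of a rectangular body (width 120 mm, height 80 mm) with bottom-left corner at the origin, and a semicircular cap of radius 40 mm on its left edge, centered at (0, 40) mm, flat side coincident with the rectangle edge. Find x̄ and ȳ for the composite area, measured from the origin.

x̄ = 44.03 mm, ȳ = 40.00 mm

rectangular body: A = 120 × 80 = 9600.00, centroid at (60.00, 40.00).
semicircular end: A = ½π·40² = 2513.27, centroid at (-16.98, 40.00).
ΣA = 12113.27 mm²
ΣAx̄ = (9600.00)(60.00) + (2513.27)(-16.98) = 533333.33 mm³
ΣAȳ = (9600.00)(40.00) + (2513.27)(40.00) = 484530.96 mm³
x̄ = 533333.33 / 12113.27 = 44.03 mm
ȳ = 484530.96 / 12113.27 = 40.00 mm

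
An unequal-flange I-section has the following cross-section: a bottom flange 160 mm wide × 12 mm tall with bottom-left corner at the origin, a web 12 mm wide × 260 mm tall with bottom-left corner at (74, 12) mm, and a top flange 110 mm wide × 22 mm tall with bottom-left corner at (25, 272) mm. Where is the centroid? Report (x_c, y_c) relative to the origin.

bottom flange: A = 160 × 12 = 1920.00, centroid at (80.00, 6.00).
web: A = 12 × 260 = 3120.00, centroid at (80.00, 142.00).
top flange: A = 110 × 22 = 2420.00, centroid at (80.00, 283.00).
ΣA = 7460.00 mm², ΣAx_c = 596800.00 mm³, ΣAy_c = 1139420.00 mm³.
x_c = 596800.00/7460.00 = 80.00 mm; y_c = 1139420.00/7460.00 = 152.74 mm.

x_c = 80.00 mm, y_c = 152.74 mm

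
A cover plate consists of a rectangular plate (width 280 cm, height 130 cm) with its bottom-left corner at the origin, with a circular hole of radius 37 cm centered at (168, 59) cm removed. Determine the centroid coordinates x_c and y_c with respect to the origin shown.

plate: A = 280 × 130 = 36400.00, centroid at (140.00, 65.00).
hole: A = −π·37² = -4300.84, centroid at (168.00, 59.00).
ΣA = 32099.16 cm², ΣAx_c = 4373458.82 cm³, ΣAy_c = 2112250.42 cm³.
x_c = 4373458.82/32099.16 = 136.25 cm; y_c = 2112250.42/32099.16 = 65.80 cm.

x_c = 136.25 cm, y_c = 65.80 cm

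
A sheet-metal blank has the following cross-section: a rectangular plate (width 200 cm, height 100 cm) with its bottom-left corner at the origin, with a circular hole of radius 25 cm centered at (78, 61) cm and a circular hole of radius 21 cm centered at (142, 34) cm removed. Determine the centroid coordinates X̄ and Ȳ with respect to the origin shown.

X̄ = 99.10 cm, Ȳ = 50.03 cm

Part | A | x̄ᵢ | ȳᵢ | A·x̄ᵢ | A·ȳᵢ
plate | 20000.00 | 100.00 | 50.00 | 2000000.00 | 1000000.00
hole 1 | -1963.50 | 78.00 | 61.00 | -153152.64 | -119773.22
hole 2 | -1385.44 | 142.00 | 34.00 | -196732.82 | -47105.04
Σ | 16651.06 |  |  | 1650114.54 | 833121.74
X̄ = 1650114.54 / 16651.06 = 99.10 cm
Ȳ = 833121.74 / 16651.06 = 50.03 cm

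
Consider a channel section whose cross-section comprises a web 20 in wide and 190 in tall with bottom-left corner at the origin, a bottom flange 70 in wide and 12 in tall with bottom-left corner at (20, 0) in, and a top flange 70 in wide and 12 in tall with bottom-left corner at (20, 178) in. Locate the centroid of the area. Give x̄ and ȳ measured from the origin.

x̄ = 23.80 in, ȳ = 95.00 in

Part | A | x̄ᵢ | ȳᵢ | A·x̄ᵢ | A·ȳᵢ
web | 3800.00 | 10.00 | 95.00 | 38000.00 | 361000.00
bottom flange | 840.00 | 55.00 | 6.00 | 46200.00 | 5040.00
top flange | 840.00 | 55.00 | 184.00 | 46200.00 | 154560.00
Σ | 5480.00 |  |  | 130400.00 | 520600.00
x̄ = 130400.00 / 5480.00 = 23.80 in
ȳ = 520600.00 / 5480.00 = 95.00 in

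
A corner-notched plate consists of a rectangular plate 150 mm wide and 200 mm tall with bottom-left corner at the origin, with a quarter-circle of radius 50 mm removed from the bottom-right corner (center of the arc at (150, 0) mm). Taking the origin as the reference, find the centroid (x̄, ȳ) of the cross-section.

plate: A = 150 × 200 = 30000.00, centroid at (75.00, 100.00).
removed quarter-circle: A = −¼π·50² = -1963.50, centroid at (128.78, 21.22).
ΣA = 28036.50 mm², ΣAx̄ = 1997142.36 mm³, ΣAȳ = 2958333.33 mm³.
x̄ = 1997142.36/28036.50 = 71.23 mm; ȳ = 2958333.33/28036.50 = 105.52 mm.

x̄ = 71.23 mm, ȳ = 105.52 mm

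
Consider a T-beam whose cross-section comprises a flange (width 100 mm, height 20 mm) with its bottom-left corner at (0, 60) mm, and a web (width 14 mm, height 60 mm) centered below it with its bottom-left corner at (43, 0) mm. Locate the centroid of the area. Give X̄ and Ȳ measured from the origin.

X̄ = 50.00 mm, Ȳ = 58.17 mm

Part | A | x̄ᵢ | ȳᵢ | A·x̄ᵢ | A·ȳᵢ
web | 840.00 | 50.00 | 30.00 | 42000.00 | 25200.00
flange | 2000.00 | 50.00 | 70.00 | 100000.00 | 140000.00
Σ | 2840.00 |  |  | 142000.00 | 165200.00
X̄ = 142000.00 / 2840.00 = 50.00 mm
Ȳ = 165200.00 / 2840.00 = 58.17 mm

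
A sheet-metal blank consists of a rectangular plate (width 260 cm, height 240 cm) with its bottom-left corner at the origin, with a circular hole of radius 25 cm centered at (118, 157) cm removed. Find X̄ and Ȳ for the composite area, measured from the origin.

X̄ = 130.39 cm, Ȳ = 118.80 cm

Part | A | x̄ᵢ | ȳᵢ | A·x̄ᵢ | A·ȳᵢ
plate | 62400.00 | 130.00 | 120.00 | 8112000.00 | 7488000.00
hole | -1963.50 | 118.00 | 157.00 | -231692.46 | -308268.78
Σ | 60436.50 |  |  | 7880307.54 | 7179731.22
X̄ = 7880307.54 / 60436.50 = 130.39 cm
Ȳ = 7179731.22 / 60436.50 = 118.80 cm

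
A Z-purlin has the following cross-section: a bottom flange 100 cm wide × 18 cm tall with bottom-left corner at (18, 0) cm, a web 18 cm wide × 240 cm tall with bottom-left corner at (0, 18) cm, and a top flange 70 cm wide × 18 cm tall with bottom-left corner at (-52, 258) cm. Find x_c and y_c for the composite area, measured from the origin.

Part | A | x̄ᵢ | ȳᵢ | A·x̄ᵢ | A·ȳᵢ
bottom flange | 1800.00 | 68.00 | 9.00 | 122400.00 | 16200.00
web | 4320.00 | 9.00 | 138.00 | 38880.00 | 596160.00
top flange | 1260.00 | -17.00 | 267.00 | -21420.00 | 336420.00
Σ | 7380.00 |  |  | 139860.00 | 948780.00
x_c = 139860.00 / 7380.00 = 18.95 cm
y_c = 948780.00 / 7380.00 = 128.56 cm

x_c = 18.95 cm, y_c = 128.56 cm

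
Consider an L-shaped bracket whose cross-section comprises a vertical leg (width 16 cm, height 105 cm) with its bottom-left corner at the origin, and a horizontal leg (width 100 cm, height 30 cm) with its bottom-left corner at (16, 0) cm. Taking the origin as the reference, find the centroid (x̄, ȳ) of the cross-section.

Part | A | x̄ᵢ | ȳᵢ | A·x̄ᵢ | A·ȳᵢ
vertical leg | 1680.00 | 8.00 | 52.50 | 13440.00 | 88200.00
horizontal leg | 3000.00 | 66.00 | 15.00 | 198000.00 | 45000.00
Σ | 4680.00 |  |  | 211440.00 | 133200.00
x̄ = 211440.00 / 4680.00 = 45.18 cm
ȳ = 133200.00 / 4680.00 = 28.46 cm

x̄ = 45.18 cm, ȳ = 28.46 cm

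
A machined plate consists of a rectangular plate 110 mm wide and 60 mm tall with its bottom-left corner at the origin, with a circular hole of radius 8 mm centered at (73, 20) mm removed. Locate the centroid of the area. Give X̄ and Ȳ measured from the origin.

X̄ = 54.43 mm, Ȳ = 30.31 mm

Part | A | x̄ᵢ | ȳᵢ | A·x̄ᵢ | A·ȳᵢ
plate | 6600.00 | 55.00 | 30.00 | 363000.00 | 198000.00
hole | -201.06 | 73.00 | 20.00 | -14677.52 | -4021.24
Σ | 6398.94 |  |  | 348322.48 | 193978.76
X̄ = 348322.48 / 6398.94 = 54.43 mm
Ȳ = 193978.76 / 6398.94 = 30.31 mm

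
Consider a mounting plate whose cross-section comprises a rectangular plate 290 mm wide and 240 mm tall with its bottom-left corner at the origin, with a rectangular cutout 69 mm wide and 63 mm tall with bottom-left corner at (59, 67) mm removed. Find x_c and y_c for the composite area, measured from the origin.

x_c = 148.43 mm, y_c = 121.43 mm

plate: A = 290 × 240 = 69600.00, centroid at (145.00, 120.00).
hole: A = −(69 × 63) = -4347.00, centroid at (93.50, 98.50).
ΣA = 65253.00 mm²
ΣAx_c = (69600.00)(145.00) + (-4347.00)(93.50) = 9685555.50 mm³
ΣAy_c = (69600.00)(120.00) + (-4347.00)(98.50) = 7923820.50 mm³
x_c = 9685555.50 / 65253.00 = 148.43 mm
y_c = 7923820.50 / 65253.00 = 121.43 mm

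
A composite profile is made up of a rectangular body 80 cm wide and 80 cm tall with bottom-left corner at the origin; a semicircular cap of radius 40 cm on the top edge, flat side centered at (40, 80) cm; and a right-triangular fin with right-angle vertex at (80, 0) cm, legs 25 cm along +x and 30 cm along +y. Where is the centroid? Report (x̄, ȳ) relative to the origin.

Part | A | x̄ᵢ | ȳᵢ | A·x̄ᵢ | A·ȳᵢ
rectangular body | 6400.00 | 40.00 | 40.00 | 256000.00 | 256000.00
semicircular top | 2513.27 | 40.00 | 96.98 | 100530.96 | 243728.60
triangular fin | 375.00 | 88.33 | 10.00 | 33125.00 | 3750.00
Σ | 9288.27 |  |  | 389655.96 | 503478.60
x̄ = 389655.96 / 9288.27 = 41.95 cm
ȳ = 503478.60 / 9288.27 = 54.21 cm

x̄ = 41.95 cm, ȳ = 54.21 cm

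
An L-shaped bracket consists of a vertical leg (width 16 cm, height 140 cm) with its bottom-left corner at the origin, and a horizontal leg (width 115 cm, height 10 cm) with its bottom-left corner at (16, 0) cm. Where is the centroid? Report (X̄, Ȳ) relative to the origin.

Part | A | x̄ᵢ | ȳᵢ | A·x̄ᵢ | A·ȳᵢ
vertical leg | 2240.00 | 8.00 | 70.00 | 17920.00 | 156800.00
horizontal leg | 1150.00 | 73.50 | 5.00 | 84525.00 | 5750.00
Σ | 3390.00 |  |  | 102445.00 | 162550.00
X̄ = 102445.00 / 3390.00 = 30.22 cm
Ȳ = 162550.00 / 3390.00 = 47.95 cm

X̄ = 30.22 cm, Ȳ = 47.95 cm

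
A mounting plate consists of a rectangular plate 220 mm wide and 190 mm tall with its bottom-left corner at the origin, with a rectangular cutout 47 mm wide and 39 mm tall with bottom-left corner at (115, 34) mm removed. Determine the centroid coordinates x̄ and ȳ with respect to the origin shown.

x̄ = 108.69 mm, ȳ = 96.90 mm

plate: A = 220 × 190 = 41800.00, centroid at (110.00, 95.00).
hole: A = −(47 × 39) = -1833.00, centroid at (138.50, 53.50).
ΣA = 39967.00 mm², ΣAx̄ = 4344129.50 mm³, ΣAȳ = 3872934.50 mm³.
x̄ = 4344129.50/39967.00 = 108.69 mm; ȳ = 3872934.50/39967.00 = 96.90 mm.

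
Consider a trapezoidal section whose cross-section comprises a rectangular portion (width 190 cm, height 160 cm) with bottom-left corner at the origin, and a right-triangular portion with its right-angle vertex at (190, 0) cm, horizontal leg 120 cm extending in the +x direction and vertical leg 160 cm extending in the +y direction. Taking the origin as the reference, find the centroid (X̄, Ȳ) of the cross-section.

rectangular portion: A = 190 × 160 = 30400.00, centroid at (95.00, 80.00).
triangular portion: A = ½·120·160 = 9600.00, centroid at (230.00, 53.33).
ΣA = 40000.00 cm²
ΣAX̄ = (30400.00)(95.00) + (9600.00)(230.00) = 5096000.00 cm³
ΣAȲ = (30400.00)(80.00) + (9600.00)(53.33) = 2944000.00 cm³
X̄ = 5096000.00 / 40000.00 = 127.40 cm
Ȳ = 2944000.00 / 40000.00 = 73.60 cm

X̄ = 127.40 cm, Ȳ = 73.60 cm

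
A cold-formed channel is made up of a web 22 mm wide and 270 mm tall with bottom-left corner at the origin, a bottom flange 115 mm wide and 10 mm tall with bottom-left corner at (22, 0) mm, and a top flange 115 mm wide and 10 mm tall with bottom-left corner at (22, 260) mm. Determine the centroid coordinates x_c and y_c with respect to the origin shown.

x_c = 30.12 mm, y_c = 135.00 mm

Part | A | x̄ᵢ | ȳᵢ | A·x̄ᵢ | A·ȳᵢ
web | 5940.00 | 11.00 | 135.00 | 65340.00 | 801900.00
bottom flange | 1150.00 | 79.50 | 5.00 | 91425.00 | 5750.00
top flange | 1150.00 | 79.50 | 265.00 | 91425.00 | 304750.00
Σ | 8240.00 |  |  | 248190.00 | 1112400.00
x_c = 248190.00 / 8240.00 = 30.12 mm
y_c = 1112400.00 / 8240.00 = 135.00 mm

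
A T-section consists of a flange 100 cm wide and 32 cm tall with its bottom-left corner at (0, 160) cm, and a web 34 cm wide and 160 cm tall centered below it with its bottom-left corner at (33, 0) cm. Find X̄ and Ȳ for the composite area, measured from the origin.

X̄ = 50.00 cm, Ȳ = 115.56 cm

web: A = 34 × 160 = 5440.00, centroid at (50.00, 80.00).
flange: A = 100 × 32 = 3200.00, centroid at (50.00, 176.00).
ΣA = 8640.00 cm²
ΣAX̄ = (5440.00)(50.00) + (3200.00)(50.00) = 432000.00 cm³
ΣAȲ = (5440.00)(80.00) + (3200.00)(176.00) = 998400.00 cm³
X̄ = 432000.00 / 8640.00 = 50.00 cm
Ȳ = 998400.00 / 8640.00 = 115.56 cm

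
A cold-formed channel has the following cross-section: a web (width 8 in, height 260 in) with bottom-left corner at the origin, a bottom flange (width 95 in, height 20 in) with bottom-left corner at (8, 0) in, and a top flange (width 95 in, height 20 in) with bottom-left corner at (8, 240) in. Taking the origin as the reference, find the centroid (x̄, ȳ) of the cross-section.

x̄ = 37.28 in, ȳ = 130.00 in

Part | A | x̄ᵢ | ȳᵢ | A·x̄ᵢ | A·ȳᵢ
web | 2080.00 | 4.00 | 130.00 | 8320.00 | 270400.00
bottom flange | 1900.00 | 55.50 | 10.00 | 105450.00 | 19000.00
top flange | 1900.00 | 55.50 | 250.00 | 105450.00 | 475000.00
Σ | 5880.00 |  |  | 219220.00 | 764400.00
x̄ = 219220.00 / 5880.00 = 37.28 in
ȳ = 764400.00 / 5880.00 = 130.00 in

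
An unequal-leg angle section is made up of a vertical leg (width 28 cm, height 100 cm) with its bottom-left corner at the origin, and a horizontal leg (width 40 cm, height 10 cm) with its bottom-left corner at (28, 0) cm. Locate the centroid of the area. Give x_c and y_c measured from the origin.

vertical leg: A = 28 × 100 = 2800.00, centroid at (14.00, 50.00).
horizontal leg: A = 40 × 10 = 400.00, centroid at (48.00, 5.00).
ΣA = 3200.00 cm², ΣAx_c = 58400.00 cm³, ΣAy_c = 142000.00 cm³.
x_c = 58400.00/3200.00 = 18.25 cm; y_c = 142000.00/3200.00 = 44.38 cm.

x_c = 18.25 cm, y_c = 44.38 cm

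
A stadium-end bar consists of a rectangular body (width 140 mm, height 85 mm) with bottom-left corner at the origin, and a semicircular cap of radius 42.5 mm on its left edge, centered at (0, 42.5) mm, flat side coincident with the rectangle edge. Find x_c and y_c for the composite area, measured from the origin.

x_c = 53.05 mm, y_c = 42.50 mm

rectangular body: A = 140 × 85 = 11900.00, centroid at (70.00, 42.50).
semicircular end: A = ½π·42.5² = 2837.25, centroid at (-18.04, 42.50).
ΣA = 14737.25 mm²
ΣAx_c = (11900.00)(70.00) + (2837.25)(-18.04) = 781822.92 mm³
ΣAy_c = (11900.00)(42.50) + (2837.25)(42.50) = 626333.16 mm³
x_c = 781822.92 / 14737.25 = 53.05 mm
y_c = 626333.16 / 14737.25 = 42.50 mm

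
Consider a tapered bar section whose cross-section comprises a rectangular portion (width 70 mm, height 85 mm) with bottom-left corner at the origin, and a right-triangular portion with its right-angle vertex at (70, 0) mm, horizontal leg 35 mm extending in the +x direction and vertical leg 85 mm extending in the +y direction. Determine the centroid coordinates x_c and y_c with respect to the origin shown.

x_c = 44.33 mm, y_c = 39.67 mm

Part | A | x̄ᵢ | ȳᵢ | A·x̄ᵢ | A·ȳᵢ
rectangular portion | 5950.00 | 35.00 | 42.50 | 208250.00 | 252875.00
triangular portion | 1487.50 | 81.67 | 28.33 | 121479.17 | 42145.83
Σ | 7437.50 |  |  | 329729.17 | 295020.83
x_c = 329729.17 / 7437.50 = 44.33 mm
y_c = 295020.83 / 7437.50 = 39.67 mm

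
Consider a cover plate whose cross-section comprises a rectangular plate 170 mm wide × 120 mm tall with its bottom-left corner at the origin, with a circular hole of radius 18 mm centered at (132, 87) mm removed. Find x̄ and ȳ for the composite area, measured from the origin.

plate: A = 170 × 120 = 20400.00, centroid at (85.00, 60.00).
hole: A = −π·18² = -1017.88, centroid at (132.00, 87.00).
ΣA = 19382.12 mm², ΣAx̄ = 1599640.37 mm³, ΣAȳ = 1135444.79 mm³.
x̄ = 1599640.37/19382.12 = 82.53 mm; ȳ = 1135444.79/19382.12 = 58.58 mm.

x̄ = 82.53 mm, ȳ = 58.58 mm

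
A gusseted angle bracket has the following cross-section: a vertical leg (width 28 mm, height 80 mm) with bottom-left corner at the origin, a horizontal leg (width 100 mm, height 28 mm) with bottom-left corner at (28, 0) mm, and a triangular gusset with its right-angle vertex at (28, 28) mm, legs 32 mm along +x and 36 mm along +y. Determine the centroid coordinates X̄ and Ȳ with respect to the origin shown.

vertical leg: A = 28 × 80 = 2240.00, centroid at (14.00, 40.00).
horizontal leg: A = 100 × 28 = 2800.00, centroid at (78.00, 14.00).
gusset: A = ½·32·36 = 576.00, centroid at (38.67, 40.00).
ΣA = 5616.00 mm², ΣAX̄ = 272032.00 mm³, ΣAȲ = 151840.00 mm³.
X̄ = 272032.00/5616.00 = 48.44 mm; Ȳ = 151840.00/5616.00 = 27.04 mm.

X̄ = 48.44 mm, Ȳ = 27.04 mm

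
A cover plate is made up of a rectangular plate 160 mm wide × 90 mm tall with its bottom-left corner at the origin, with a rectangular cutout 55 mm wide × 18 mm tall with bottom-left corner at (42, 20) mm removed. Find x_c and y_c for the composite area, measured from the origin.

x_c = 80.78 mm, y_c = 46.18 mm

plate: A = 160 × 90 = 14400.00, centroid at (80.00, 45.00).
hole: A = −(55 × 18) = -990.00, centroid at (69.50, 29.00).
ΣA = 13410.00 mm², ΣAx_c = 1083195.00 mm³, ΣAy_c = 619290.00 mm³.
x_c = 1083195.00/13410.00 = 80.78 mm; y_c = 619290.00/13410.00 = 46.18 mm.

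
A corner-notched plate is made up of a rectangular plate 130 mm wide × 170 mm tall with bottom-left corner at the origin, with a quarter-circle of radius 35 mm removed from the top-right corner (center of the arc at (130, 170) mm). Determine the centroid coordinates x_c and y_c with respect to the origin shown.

x_c = 62.72 mm, y_c = 81.81 mm

plate: A = 130 × 170 = 22100.00, centroid at (65.00, 85.00).
removed quarter-circle: A = −¼π·35² = -962.11, centroid at (115.15, 155.15).
ΣA = 21137.89 mm², ΣAx_c = 1325717.01 mm³, ΣAy_c = 1729232.50 mm³.
x_c = 1325717.01/21137.89 = 62.72 mm; y_c = 1729232.50/21137.89 = 81.81 mm.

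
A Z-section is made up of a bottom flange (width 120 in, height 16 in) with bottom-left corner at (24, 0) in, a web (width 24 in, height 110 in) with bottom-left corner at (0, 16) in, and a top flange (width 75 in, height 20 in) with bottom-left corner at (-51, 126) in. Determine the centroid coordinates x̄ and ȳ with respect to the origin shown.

x̄ = 28.50 in, ȳ = 67.13 in

Part | A | x̄ᵢ | ȳᵢ | A·x̄ᵢ | A·ȳᵢ
bottom flange | 1920.00 | 84.00 | 8.00 | 161280.00 | 15360.00
web | 2640.00 | 12.00 | 71.00 | 31680.00 | 187440.00
top flange | 1500.00 | -13.50 | 136.00 | -20250.00 | 204000.00
Σ | 6060.00 |  |  | 172710.00 | 406800.00
x̄ = 172710.00 / 6060.00 = 28.50 in
ȳ = 406800.00 / 6060.00 = 67.13 in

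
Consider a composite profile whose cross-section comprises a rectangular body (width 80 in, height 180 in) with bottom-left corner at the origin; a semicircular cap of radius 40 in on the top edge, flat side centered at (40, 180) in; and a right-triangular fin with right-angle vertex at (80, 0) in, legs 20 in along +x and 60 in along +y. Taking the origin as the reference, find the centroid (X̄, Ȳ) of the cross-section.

rectangular body: A = 80 × 180 = 14400.00, centroid at (40.00, 90.00).
semicircular top: A = ½π·40² = 2513.27, centroid at (40.00, 196.98).
triangular fin: A = ½·20·60 = 600.00, centroid at (86.67, 20.00).
ΣA = 17513.27 in², ΣAX̄ = 728530.96 in³, ΣAȲ = 1803056.01 in³.
X̄ = 728530.96/17513.27 = 41.60 in; Ȳ = 1803056.01/17513.27 = 102.95 in.

X̄ = 41.60 in, Ȳ = 102.95 in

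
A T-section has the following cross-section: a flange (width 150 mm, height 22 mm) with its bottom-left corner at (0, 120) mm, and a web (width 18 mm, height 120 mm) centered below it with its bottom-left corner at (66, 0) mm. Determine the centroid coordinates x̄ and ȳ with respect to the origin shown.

x̄ = 75.00 mm, ȳ = 102.91 mm

web: A = 18 × 120 = 2160.00, centroid at (75.00, 60.00).
flange: A = 150 × 22 = 3300.00, centroid at (75.00, 131.00).
ΣA = 5460.00 mm², ΣAx̄ = 409500.00 mm³, ΣAȳ = 561900.00 mm³.
x̄ = 409500.00/5460.00 = 75.00 mm; ȳ = 561900.00/5460.00 = 102.91 mm.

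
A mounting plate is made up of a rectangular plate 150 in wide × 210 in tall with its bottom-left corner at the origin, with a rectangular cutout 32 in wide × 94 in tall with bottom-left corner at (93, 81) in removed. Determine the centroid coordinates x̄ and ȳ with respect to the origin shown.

x̄ = 71.41 in, ȳ = 102.57 in

Part | A | x̄ᵢ | ȳᵢ | A·x̄ᵢ | A·ȳᵢ
plate | 31500.00 | 75.00 | 105.00 | 2362500.00 | 3307500.00
hole | -3008.00 | 109.00 | 128.00 | -327872.00 | -385024.00
Σ | 28492.00 |  |  | 2034628.00 | 2922476.00
x̄ = 2034628.00 / 28492.00 = 71.41 in
ȳ = 2922476.00 / 28492.00 = 102.57 in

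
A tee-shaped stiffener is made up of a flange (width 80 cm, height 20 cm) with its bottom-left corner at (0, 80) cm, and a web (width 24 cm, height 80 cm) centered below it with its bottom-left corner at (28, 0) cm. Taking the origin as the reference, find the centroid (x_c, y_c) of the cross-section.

web: A = 24 × 80 = 1920.00, centroid at (40.00, 40.00).
flange: A = 80 × 20 = 1600.00, centroid at (40.00, 90.00).
ΣA = 3520.00 cm²
ΣAx_c = (1920.00)(40.00) + (1600.00)(40.00) = 140800.00 cm³
ΣAy_c = (1920.00)(40.00) + (1600.00)(90.00) = 220800.00 cm³
x_c = 140800.00 / 3520.00 = 40.00 cm
y_c = 220800.00 / 3520.00 = 62.73 cm

x_c = 40.00 cm, y_c = 62.73 cm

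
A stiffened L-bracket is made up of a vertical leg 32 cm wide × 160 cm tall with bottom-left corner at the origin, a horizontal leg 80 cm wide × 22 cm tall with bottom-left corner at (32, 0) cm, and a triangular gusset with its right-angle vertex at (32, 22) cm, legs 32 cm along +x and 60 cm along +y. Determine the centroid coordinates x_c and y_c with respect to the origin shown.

x_c = 31.84 cm, y_c = 59.86 cm

vertical leg: A = 32 × 160 = 5120.00, centroid at (16.00, 80.00).
horizontal leg: A = 80 × 22 = 1760.00, centroid at (72.00, 11.00).
gusset: A = ½·32·60 = 960.00, centroid at (42.67, 42.00).
ΣA = 7840.00 cm², ΣAx_c = 249600.00 cm³, ΣAy_c = 469280.00 cm³.
x_c = 249600.00/7840.00 = 31.84 cm; y_c = 469280.00/7840.00 = 59.86 cm.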